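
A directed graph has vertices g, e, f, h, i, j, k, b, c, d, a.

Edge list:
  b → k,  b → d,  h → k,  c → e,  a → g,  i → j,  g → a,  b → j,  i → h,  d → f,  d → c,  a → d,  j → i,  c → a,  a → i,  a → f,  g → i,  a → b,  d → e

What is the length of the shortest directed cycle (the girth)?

For each vertex v, BFS finds the shortest path from v back to v.
The shortest such closed walk is a → g → a, length 2.

2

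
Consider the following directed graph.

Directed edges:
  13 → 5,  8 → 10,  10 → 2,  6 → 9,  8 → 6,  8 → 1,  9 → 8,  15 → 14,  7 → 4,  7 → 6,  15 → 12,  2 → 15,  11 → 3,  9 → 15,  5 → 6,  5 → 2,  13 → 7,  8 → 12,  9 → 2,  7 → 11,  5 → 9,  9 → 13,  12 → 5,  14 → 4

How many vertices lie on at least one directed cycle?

10

A vertex is on a directed cycle iff it belongs to a strongly connected component of size ≥ 2 (or has a self-loop).
The vertices on cycles are {2, 5, 6, 7, 8, 9, 10, 12, 13, 15} — 10 in total.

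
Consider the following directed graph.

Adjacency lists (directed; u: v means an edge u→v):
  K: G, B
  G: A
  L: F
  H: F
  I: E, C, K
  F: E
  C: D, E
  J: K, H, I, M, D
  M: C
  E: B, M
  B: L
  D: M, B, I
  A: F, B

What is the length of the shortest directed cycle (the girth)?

For each vertex v, BFS finds the shortest path from v back to v.
The shortest such closed walk is D → M → C → D, length 3.

3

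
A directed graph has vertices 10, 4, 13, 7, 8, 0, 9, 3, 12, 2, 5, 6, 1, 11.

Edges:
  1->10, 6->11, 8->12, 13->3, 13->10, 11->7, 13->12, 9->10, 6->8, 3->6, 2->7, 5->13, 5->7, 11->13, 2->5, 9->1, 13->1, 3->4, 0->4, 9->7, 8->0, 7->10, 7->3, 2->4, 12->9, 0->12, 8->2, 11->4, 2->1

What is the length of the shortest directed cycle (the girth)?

4

For each vertex v, BFS finds the shortest path from v back to v.
The shortest such closed walk is 3 → 6 → 11 → 13 → 3, length 4.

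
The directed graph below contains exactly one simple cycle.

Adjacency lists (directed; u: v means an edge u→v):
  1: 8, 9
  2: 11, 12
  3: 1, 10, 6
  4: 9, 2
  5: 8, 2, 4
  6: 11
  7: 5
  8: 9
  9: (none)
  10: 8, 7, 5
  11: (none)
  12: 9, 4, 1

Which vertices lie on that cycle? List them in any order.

2, 4, 12

DFS with gray/black marking from 4:
4 gray
  9 gray
  9 black
  2 gray
    11 gray
    11 black
    12 gray
      12→9: 9 black — skip
      12→4: 4 is gray → back edge
Back edge closes the cycle 4 → 2 → 12 → 4; its vertices are {2, 4, 12}.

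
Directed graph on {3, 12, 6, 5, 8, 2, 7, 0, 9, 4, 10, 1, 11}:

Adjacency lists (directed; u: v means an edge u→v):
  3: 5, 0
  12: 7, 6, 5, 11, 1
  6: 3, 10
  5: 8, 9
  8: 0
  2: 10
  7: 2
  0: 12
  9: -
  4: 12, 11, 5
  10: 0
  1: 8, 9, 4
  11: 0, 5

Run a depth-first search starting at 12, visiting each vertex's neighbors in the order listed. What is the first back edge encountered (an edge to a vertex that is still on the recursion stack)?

0→12

DFS from 12 (visiting each vertex's neighbors in the order listed); mark gray on enter, black on exit:
12 gray
  7 gray
    2 gray
      10 gray
        0 gray
          0→12: 12 is gray → back edge
First back edge: 0 → 12.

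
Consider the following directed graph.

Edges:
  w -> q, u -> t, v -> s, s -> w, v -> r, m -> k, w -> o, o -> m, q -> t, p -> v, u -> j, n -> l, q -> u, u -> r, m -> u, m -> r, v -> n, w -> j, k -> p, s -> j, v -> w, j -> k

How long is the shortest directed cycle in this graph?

5

For each vertex v, BFS finds the shortest path from v back to v.
The shortest such closed walk is v → s → j → k → p → v, length 5.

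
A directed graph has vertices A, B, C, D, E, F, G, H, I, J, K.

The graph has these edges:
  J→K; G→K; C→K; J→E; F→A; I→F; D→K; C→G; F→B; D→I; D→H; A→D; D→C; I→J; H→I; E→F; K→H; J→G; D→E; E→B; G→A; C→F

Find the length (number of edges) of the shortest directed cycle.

4

For each vertex v, BFS finds the shortest path from v back to v.
The shortest such closed walk is D → E → F → A → D, length 4.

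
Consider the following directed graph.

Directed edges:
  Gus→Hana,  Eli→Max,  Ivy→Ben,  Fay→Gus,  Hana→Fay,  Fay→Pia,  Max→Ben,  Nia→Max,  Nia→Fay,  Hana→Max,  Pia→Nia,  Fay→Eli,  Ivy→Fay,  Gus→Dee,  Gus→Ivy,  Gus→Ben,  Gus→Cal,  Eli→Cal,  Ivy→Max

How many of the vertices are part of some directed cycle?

A vertex is on a directed cycle iff it belongs to a strongly connected component of size ≥ 2 (or has a self-loop).
The vertices on cycles are {Fay, Gus, Ivy, Nia, Pia, Hana} — 6 in total.

6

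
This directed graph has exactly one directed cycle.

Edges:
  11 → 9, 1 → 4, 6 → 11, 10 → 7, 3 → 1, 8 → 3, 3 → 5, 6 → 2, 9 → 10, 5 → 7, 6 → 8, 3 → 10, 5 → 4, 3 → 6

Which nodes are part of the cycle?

DFS with gray/black marking from 8:
8 gray
  3 gray
    5 gray
      7 gray
      7 black
      4 gray
      4 black
    5 black
    10 gray
      10→7: 7 black — skip
    10 black
    1 gray
      1→4: 4 black — skip
    1 black
    6 gray
      11 gray
        9 gray
          9→10: 10 black — skip
        9 black
      11 black
      6→8: 8 is gray → back edge
Back edge closes the cycle 8 → 3 → 6 → 8; its vertices are {3, 6, 8}.

3, 6, 8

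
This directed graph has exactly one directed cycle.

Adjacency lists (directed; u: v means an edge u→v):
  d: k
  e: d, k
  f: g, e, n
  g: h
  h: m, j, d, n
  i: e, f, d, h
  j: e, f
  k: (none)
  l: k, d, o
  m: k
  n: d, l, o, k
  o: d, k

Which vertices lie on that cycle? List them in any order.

DFS with gray/black marking from h:
h gray
  m gray
    k gray
    k black
  m black
  j gray
    e gray
      d gray
        d→k: k black — skip
      d black
      e→k: k black — skip
    e black
    f gray
      g gray
        g→h: h is gray → back edge
Back edge closes the cycle h → j → f → g → h; its vertices are {f, g, h, j}.

f, g, h, j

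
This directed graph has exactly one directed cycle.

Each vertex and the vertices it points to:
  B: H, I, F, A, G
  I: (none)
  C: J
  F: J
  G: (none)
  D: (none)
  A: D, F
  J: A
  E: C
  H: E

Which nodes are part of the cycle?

DFS with gray/black marking from A:
A gray
  D gray
  D black
  F gray
    J gray
      J→A: A is gray → back edge
Back edge closes the cycle A → F → J → A; its vertices are {A, F, J}.

A, F, J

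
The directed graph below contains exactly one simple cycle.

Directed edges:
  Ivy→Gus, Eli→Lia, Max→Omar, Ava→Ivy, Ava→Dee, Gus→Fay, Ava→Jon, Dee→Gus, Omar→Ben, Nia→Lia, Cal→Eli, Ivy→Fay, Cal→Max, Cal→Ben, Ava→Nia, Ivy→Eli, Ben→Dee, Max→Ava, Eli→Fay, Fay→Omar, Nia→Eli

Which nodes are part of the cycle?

Ben, Dee, Fay, Gus, Omar

DFS with gray/black marking from Omar:
Omar gray
  Ben gray
    Dee gray
      Gus gray
        Fay gray
          Fay→Omar: Omar is gray → back edge
Back edge closes the cycle Omar → Ben → Dee → Gus → Fay → Omar; its vertices are {Ben, Dee, Fay, Gus, Omar}.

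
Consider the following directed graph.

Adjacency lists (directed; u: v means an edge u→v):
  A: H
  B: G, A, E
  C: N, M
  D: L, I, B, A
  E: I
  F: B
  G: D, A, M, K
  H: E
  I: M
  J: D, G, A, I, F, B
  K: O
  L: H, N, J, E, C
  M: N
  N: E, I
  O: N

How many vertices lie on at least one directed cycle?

A vertex is on a directed cycle iff it belongs to a strongly connected component of size ≥ 2 (or has a self-loop).
The vertices on cycles are {B, D, E, F, G, I, J, L, M, N} — 10 in total.

10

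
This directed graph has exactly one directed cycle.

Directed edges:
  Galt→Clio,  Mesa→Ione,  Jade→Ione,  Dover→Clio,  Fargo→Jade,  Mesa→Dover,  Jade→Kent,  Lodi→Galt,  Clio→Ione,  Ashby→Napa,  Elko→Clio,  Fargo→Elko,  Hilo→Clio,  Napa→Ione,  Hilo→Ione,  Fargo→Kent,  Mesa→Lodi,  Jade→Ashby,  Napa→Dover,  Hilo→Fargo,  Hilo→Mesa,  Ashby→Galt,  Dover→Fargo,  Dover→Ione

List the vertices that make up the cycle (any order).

Jade, Napa, Ashby, Dover, Fargo

DFS with gray/black marking from Fargo:
Fargo gray
  Kent gray
  Kent black
  Elko gray
    Clio gray
      Ione gray
      Ione black
    Clio black
  Elko black
  Jade gray
    Ashby gray
      Galt gray
        Galt→Clio: Clio black — skip
      Galt black
      Napa gray
        Dover gray
          Dover→Fargo: Fargo is gray → back edge
Back edge closes the cycle Fargo → Jade → Ashby → Napa → Dover → Fargo; its vertices are {Jade, Napa, Ashby, Dover, Fargo}.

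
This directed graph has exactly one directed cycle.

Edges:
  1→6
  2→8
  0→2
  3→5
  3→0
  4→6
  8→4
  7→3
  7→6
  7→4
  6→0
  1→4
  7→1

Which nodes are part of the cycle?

0, 2, 4, 6, 8

DFS with gray/black marking from 0:
0 gray
  2 gray
    8 gray
      4 gray
        6 gray
          6→0: 0 is gray → back edge
Back edge closes the cycle 0 → 2 → 8 → 4 → 6 → 0; its vertices are {0, 2, 4, 6, 8}.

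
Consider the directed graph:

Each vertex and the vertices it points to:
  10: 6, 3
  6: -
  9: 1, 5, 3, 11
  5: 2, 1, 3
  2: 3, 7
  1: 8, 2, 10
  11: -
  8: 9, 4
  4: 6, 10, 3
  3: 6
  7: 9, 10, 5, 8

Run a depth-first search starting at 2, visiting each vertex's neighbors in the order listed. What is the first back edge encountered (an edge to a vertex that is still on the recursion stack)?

DFS from 2 (visiting each vertex's neighbors in the order listed); mark gray on enter, black on exit:
2 gray
  3 gray
    6 gray
    6 black
  3 black
  7 gray
    9 gray
      1 gray
        8 gray
          8→9: 9 is gray → back edge
First back edge: 8 → 9.

8→9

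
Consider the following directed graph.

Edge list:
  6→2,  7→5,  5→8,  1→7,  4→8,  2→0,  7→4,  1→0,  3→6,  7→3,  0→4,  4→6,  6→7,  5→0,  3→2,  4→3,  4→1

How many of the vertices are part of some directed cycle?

8

A vertex is on a directed cycle iff it belongs to a strongly connected component of size ≥ 2 (or has a self-loop).
The vertices on cycles are {0, 1, 2, 3, 4, 5, 6, 7} — 8 in total.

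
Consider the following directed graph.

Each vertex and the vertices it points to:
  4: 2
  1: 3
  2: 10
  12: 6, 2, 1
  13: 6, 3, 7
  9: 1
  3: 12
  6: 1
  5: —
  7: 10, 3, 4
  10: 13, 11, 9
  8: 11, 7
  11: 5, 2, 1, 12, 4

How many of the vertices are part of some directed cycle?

A vertex is on a directed cycle iff it belongs to a strongly connected component of size ≥ 2 (or has a self-loop).
The vertices on cycles are {1, 2, 3, 4, 6, 7, 9, 10, 11, 12, 13} — 11 in total.

11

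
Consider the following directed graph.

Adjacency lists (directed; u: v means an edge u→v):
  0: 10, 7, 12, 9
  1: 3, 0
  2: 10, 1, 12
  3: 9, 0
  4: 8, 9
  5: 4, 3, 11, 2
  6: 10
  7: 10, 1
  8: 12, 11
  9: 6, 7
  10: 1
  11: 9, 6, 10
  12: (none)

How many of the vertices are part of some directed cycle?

A vertex is on a directed cycle iff it belongs to a strongly connected component of size ≥ 2 (or has a self-loop).
The vertices on cycles are {0, 1, 3, 6, 7, 9, 10} — 7 in total.

7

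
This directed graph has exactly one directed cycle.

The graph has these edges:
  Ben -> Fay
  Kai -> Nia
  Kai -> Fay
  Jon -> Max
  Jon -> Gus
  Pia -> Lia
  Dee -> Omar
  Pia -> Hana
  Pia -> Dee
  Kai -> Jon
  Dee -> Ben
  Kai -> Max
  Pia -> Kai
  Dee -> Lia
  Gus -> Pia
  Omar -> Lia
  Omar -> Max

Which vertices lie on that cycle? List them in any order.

Gus, Jon, Kai, Pia

DFS with gray/black marking from Pia:
Pia gray
  Hana gray
  Hana black
  Dee gray
    Omar gray
      Lia gray
      Lia black
      Max gray
      Max black
    Omar black
    Dee→Lia: Lia black — skip
    Ben gray
      Fay gray
      Fay black
    Ben black
  Dee black
  Pia→Lia: Lia black — skip
  Kai gray
    Kai→Fay: Fay black — skip
    Nia gray
    Nia black
    Jon gray
      Jon→Max: Max black — skip
      Gus gray
        Gus→Pia: Pia is gray → back edge
Back edge closes the cycle Pia → Kai → Jon → Gus → Pia; its vertices are {Gus, Jon, Kai, Pia}.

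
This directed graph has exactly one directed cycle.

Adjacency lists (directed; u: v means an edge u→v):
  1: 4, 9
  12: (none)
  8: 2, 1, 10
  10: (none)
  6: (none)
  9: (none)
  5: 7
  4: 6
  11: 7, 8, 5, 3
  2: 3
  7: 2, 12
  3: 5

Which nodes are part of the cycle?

2, 3, 5, 7

DFS with gray/black marking from 7:
7 gray
  2 gray
    3 gray
      5 gray
        5→7: 7 is gray → back edge
Back edge closes the cycle 7 → 2 → 3 → 5 → 7; its vertices are {2, 3, 5, 7}.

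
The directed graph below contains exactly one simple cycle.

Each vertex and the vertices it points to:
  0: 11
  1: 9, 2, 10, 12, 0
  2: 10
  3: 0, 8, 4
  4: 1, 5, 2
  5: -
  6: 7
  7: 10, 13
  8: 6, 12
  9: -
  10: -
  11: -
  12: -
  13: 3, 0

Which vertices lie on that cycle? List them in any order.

DFS with gray/black marking from 3:
3 gray
  0 gray
    11 gray
    11 black
  0 black
  8 gray
    6 gray
      7 gray
        10 gray
        10 black
        13 gray
          13→3: 3 is gray → back edge
Back edge closes the cycle 3 → 8 → 6 → 7 → 13 → 3; its vertices are {3, 6, 7, 8, 13}.

3, 6, 7, 8, 13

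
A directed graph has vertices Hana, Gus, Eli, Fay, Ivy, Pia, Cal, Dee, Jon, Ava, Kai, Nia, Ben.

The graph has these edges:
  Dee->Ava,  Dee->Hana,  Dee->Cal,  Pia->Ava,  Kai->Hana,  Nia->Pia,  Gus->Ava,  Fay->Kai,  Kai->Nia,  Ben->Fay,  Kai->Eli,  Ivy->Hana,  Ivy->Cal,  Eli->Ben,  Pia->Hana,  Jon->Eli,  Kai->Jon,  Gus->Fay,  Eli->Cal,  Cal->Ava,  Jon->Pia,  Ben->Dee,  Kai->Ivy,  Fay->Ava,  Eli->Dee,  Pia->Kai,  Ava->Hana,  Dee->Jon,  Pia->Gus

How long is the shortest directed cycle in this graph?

For each vertex v, BFS finds the shortest path from v back to v.
The shortest such closed walk is Kai → Nia → Pia → Kai, length 3.

3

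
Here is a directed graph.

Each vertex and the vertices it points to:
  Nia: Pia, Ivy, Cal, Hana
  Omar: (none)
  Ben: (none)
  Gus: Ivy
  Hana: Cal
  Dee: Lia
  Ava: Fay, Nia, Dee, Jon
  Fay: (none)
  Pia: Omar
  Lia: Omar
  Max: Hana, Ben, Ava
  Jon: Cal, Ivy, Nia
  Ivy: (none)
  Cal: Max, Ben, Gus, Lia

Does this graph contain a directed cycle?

DFS with white/gray/black marking, starting from Hana:
Hana gray
  Cal gray
    Max gray
      Max→Hana: Hana is gray → back edge
Back edge found, so a cycle exists: Hana → Cal → Max → Hana.

Yes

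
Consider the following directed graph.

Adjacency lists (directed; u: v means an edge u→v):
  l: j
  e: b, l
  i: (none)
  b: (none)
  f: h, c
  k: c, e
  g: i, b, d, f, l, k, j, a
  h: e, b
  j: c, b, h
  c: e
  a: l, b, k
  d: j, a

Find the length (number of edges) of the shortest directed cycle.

For each vertex v, BFS finds the shortest path from v back to v.
The shortest such closed walk is l → j → c → e → l, length 4.

4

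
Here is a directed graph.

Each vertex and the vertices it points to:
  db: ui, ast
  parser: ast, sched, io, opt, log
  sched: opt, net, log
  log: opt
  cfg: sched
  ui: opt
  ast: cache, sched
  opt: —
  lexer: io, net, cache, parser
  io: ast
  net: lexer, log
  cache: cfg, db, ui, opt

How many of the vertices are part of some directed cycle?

9

A vertex is on a directed cycle iff it belongs to a strongly connected component of size ≥ 2 (or has a self-loop).
The vertices on cycles are {db, io, ast, cfg, net, cache, lexer, sched, parser} — 9 in total.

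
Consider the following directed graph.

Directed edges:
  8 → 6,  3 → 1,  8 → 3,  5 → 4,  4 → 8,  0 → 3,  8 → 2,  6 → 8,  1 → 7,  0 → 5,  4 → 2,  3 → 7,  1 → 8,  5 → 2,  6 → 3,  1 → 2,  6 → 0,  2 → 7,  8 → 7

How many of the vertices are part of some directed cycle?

A vertex is on a directed cycle iff it belongs to a strongly connected component of size ≥ 2 (or has a self-loop).
The vertices on cycles are {0, 1, 3, 4, 5, 6, 8} — 7 in total.

7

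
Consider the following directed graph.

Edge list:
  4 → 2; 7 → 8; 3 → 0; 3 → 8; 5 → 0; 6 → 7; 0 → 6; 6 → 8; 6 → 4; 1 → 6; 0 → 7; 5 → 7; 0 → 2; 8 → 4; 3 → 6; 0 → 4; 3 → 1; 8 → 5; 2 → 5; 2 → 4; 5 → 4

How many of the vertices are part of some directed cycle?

A vertex is on a directed cycle iff it belongs to a strongly connected component of size ≥ 2 (or has a self-loop).
The vertices on cycles are {0, 2, 4, 5, 6, 7, 8} — 7 in total.

7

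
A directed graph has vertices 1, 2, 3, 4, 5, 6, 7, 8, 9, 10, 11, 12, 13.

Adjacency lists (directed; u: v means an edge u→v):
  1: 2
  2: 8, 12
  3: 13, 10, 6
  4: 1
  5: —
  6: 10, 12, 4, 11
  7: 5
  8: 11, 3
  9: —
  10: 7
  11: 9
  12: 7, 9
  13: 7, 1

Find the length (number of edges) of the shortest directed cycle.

5

For each vertex v, BFS finds the shortest path from v back to v.
The shortest such closed walk is 1 → 2 → 8 → 3 → 13 → 1, length 5.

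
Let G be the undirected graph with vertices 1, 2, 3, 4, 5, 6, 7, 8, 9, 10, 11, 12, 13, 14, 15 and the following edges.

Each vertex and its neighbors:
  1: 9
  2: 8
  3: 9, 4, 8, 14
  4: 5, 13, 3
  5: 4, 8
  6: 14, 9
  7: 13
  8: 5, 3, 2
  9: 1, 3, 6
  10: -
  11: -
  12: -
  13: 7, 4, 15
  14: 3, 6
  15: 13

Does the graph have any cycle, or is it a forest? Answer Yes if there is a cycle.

Yes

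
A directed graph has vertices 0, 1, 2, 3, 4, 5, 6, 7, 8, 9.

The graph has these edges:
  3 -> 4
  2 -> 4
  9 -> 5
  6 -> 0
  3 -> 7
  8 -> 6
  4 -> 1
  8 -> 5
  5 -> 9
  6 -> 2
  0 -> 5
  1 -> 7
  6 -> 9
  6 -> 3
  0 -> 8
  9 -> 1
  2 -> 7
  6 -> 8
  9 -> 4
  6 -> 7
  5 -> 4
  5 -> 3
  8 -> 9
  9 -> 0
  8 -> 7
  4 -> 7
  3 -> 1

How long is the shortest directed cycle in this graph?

2

For each vertex v, BFS finds the shortest path from v back to v.
The shortest such closed walk is 6 → 8 → 6, length 2.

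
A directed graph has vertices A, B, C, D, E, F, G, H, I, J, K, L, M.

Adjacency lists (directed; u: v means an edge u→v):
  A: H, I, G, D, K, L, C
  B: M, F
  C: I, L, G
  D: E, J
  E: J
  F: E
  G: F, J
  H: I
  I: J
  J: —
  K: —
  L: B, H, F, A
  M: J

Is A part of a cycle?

A is on a cycle iff A can reach itself via ≥1 edge.
A → L → A — yes.

Yes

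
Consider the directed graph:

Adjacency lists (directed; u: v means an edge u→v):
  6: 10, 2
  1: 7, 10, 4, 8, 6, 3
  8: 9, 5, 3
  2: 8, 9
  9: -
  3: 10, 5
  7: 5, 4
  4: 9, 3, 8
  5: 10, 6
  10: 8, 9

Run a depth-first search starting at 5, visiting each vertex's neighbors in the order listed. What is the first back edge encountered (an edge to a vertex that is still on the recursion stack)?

8→5

DFS from 5 (visiting each vertex's neighbors in the order listed); mark gray on enter, black on exit:
5 gray
  10 gray
    8 gray
      9 gray
      9 black
      8→5: 5 is gray → back edge
First back edge: 8 → 5.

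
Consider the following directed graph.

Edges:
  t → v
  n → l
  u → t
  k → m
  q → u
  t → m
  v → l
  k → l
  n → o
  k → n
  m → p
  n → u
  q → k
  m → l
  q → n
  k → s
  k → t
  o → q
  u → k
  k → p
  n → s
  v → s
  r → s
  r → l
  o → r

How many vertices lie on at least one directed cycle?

5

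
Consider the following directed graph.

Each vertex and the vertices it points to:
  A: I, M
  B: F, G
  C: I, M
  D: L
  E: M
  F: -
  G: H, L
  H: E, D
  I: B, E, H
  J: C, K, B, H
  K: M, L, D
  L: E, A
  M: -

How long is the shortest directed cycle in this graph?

5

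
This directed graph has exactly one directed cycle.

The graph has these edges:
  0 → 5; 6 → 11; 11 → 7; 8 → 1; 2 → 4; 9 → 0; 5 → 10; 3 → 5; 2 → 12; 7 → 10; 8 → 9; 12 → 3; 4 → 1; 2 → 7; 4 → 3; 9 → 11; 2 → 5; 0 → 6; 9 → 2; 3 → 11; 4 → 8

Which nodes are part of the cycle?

2, 4, 8, 9

DFS with gray/black marking from 8:
8 gray
  9 gray
    2 gray
      7 gray
        10 gray
        10 black
      7 black
      4 gray
        4→8: 8 is gray → back edge
Back edge closes the cycle 8 → 9 → 2 → 4 → 8; its vertices are {2, 4, 8, 9}.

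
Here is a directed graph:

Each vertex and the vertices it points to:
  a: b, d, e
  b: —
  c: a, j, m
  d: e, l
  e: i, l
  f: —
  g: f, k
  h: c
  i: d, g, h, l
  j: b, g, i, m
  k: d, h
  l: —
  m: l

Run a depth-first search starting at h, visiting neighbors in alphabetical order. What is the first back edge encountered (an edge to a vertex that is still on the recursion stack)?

DFS from h (visiting neighbors in alphabetical order); mark gray on enter, black on exit:
h gray
  c gray
    a gray
      b gray
      b black
      d gray
        e gray
          i gray
            i→d: d is gray → back edge
First back edge: i → d.

i->d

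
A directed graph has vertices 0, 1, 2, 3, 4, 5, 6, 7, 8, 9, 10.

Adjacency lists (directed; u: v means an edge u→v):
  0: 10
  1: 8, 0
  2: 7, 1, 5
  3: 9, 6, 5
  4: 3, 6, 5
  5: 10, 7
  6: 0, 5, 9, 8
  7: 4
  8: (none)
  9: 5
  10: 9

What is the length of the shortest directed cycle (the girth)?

For each vertex v, BFS finds the shortest path from v back to v.
The shortest such closed walk is 7 → 4 → 5 → 7, length 3.

3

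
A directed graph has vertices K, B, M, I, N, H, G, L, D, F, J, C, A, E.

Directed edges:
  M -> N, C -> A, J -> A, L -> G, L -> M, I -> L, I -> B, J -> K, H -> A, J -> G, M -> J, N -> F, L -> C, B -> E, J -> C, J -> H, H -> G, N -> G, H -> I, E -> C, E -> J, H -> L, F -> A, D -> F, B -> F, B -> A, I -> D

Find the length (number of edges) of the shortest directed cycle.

4

For each vertex v, BFS finds the shortest path from v back to v.
The shortest such closed walk is L → M → J → H → L, length 4.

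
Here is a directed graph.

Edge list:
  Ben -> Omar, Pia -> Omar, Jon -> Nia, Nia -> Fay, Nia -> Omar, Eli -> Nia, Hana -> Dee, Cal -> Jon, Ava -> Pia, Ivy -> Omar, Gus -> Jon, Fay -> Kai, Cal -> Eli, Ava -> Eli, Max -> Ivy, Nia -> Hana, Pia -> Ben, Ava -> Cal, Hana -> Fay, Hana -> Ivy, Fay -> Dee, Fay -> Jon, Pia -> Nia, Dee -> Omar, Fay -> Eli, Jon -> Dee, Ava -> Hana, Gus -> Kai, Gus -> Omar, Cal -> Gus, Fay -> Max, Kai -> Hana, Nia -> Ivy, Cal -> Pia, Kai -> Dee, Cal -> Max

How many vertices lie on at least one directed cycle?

6

A vertex is on a directed cycle iff it belongs to a strongly connected component of size ≥ 2 (or has a self-loop).
The vertices on cycles are {Eli, Fay, Jon, Kai, Nia, Hana} — 6 in total.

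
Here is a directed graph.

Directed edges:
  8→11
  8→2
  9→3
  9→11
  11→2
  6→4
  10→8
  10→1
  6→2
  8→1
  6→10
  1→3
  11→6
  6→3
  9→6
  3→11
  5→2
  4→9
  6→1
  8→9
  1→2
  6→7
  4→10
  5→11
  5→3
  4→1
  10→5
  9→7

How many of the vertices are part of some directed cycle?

9

A vertex is on a directed cycle iff it belongs to a strongly connected component of size ≥ 2 (or has a self-loop).
The vertices on cycles are {1, 3, 4, 5, 6, 8, 9, 10, 11} — 9 in total.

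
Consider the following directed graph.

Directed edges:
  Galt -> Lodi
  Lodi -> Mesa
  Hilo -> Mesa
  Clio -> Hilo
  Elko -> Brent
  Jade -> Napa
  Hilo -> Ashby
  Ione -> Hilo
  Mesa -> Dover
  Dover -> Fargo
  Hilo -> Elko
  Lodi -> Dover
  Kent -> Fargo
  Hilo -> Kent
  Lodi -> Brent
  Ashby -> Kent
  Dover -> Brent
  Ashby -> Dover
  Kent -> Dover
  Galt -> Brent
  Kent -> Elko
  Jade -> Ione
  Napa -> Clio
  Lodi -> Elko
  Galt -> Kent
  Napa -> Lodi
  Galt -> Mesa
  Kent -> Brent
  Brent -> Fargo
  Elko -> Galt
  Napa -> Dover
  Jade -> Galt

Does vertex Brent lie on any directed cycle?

Brent lies on a cycle iff there is a path from Brent back to itself.
Exploring from Brent, it never reaches itself; equivalently, its strongly connected component is a singleton.

No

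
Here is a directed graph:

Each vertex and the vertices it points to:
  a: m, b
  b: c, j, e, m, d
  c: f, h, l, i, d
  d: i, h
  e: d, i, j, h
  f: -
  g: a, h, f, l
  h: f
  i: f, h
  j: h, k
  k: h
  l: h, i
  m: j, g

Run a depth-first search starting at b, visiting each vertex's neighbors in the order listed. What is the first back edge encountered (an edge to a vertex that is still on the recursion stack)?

DFS from b (visiting each vertex's neighbors in the order listed); mark gray on enter, black on exit:
b gray
  c gray
    f gray
    f black
    h gray
      h→f: f black — skip
    h black
    l gray
      l→h: h black — skip
      i gray
        i→f: f black — skip
        i→h: h black — skip
      i black
    l black
    c→i: i black — skip
    d gray
      d→i: i black — skip
      d→h: h black — skip
    d black
  c black
  j gray
    j→h: h black — skip
    k gray
      k→h: h black — skip
    k black
  j black
  e gray
    e→d: d black — skip
    e→i: i black — skip
    e→j: j black — skip
    e→h: h black — skip
  e black
  m gray
    m→j: j black — skip
    g gray
      a gray
        a→m: m is gray → back edge
First back edge: a → m.

a→m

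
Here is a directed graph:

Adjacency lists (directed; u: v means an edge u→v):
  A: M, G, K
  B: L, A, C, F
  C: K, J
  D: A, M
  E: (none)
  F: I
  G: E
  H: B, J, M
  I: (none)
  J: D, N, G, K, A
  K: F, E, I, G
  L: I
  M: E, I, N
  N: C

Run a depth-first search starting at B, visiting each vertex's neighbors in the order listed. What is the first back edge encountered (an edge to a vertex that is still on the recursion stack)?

DFS from B (visiting each vertex's neighbors in the order listed); mark gray on enter, black on exit:
B gray
  L gray
    I gray
    I black
  L black
  A gray
    M gray
      E gray
      E black
      M→I: I black — skip
      N gray
        C gray
          K gray
            F gray
              F→I: I black — skip
            F black
            K→E: E black — skip
            K→I: I black — skip
            G gray
              G→E: E black — skip
            G black
          K black
          J gray
            D gray
              D→A: A is gray → back edge
First back edge: D → A.

D->A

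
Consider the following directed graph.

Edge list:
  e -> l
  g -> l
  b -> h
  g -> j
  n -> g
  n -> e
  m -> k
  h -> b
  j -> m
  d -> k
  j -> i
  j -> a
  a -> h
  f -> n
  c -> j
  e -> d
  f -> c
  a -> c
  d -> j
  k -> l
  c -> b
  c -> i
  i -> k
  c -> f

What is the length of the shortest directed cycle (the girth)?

For each vertex v, BFS finds the shortest path from v back to v.
The shortest such closed walk is c → f → c, length 2.

2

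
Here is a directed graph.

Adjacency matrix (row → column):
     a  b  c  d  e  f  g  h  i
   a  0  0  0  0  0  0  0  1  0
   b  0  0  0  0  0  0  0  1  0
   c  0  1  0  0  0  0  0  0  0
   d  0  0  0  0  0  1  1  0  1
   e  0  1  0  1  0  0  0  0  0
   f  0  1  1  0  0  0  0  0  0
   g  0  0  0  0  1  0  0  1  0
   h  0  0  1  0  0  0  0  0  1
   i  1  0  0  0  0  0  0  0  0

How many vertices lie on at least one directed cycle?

A vertex is on a directed cycle iff it belongs to a strongly connected component of size ≥ 2 (or has a self-loop).
The vertices on cycles are {a, b, c, d, e, g, h, i} — 8 in total.

8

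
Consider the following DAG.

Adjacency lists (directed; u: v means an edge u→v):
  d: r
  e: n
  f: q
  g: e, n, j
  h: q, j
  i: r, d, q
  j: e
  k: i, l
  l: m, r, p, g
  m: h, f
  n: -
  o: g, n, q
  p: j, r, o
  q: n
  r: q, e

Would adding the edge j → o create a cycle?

Yes

Adding j→o creates a cycle iff o can already reach j.
Path from o: o → g → j.
So o → … → j → o is a cycle.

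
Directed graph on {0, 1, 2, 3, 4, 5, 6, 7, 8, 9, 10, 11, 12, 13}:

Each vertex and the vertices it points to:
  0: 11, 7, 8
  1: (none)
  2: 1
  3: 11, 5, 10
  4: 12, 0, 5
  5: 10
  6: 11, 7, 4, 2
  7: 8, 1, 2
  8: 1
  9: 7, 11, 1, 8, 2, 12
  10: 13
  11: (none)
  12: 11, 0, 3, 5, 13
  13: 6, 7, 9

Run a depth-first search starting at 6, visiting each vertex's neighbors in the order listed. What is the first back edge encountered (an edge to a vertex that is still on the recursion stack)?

13->6

DFS from 6 (visiting each vertex's neighbors in the order listed); mark gray on enter, black on exit:
6 gray
  11 gray
  11 black
  7 gray
    8 gray
      1 gray
      1 black
    8 black
    7→1: 1 black — skip
    2 gray
      2→1: 1 black — skip
    2 black
  7 black
  4 gray
    12 gray
      12→11: 11 black — skip
      0 gray
        0→11: 11 black — skip
        0→7: 7 black — skip
        0→8: 8 black — skip
      0 black
      3 gray
        3→11: 11 black — skip
        5 gray
          10 gray
            13 gray
              13→6: 6 is gray → back edge
First back edge: 13 → 6.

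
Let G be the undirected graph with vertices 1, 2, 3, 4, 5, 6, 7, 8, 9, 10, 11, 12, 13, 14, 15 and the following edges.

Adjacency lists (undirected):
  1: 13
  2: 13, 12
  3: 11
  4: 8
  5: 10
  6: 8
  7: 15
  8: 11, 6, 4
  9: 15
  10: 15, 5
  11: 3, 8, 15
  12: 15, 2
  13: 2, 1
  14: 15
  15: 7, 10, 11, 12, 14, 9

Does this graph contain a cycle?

No

DFS, tracking each vertex's parent; an edge to a visited non-parent vertex closes a cycle.
Start from 9:
visit 9 (parent –)
  visit 15 (parent 9)
    visit 7 (parent 15)
      7–15: parent, skip
    visit 10 (parent 15)
      10–15: parent, skip
      visit 5 (parent 10)
        5–10: parent, skip
    visit 11 (parent 15)
      visit 3 (parent 11)
        3–11: parent, skip
      visit 8 (parent 11)
        8–11: parent, skip
        visit 6 (parent 8)
          6–8: parent, skip
        visit 4 (parent 8)
          4–8: parent, skip
      11–15: parent, skip
    visit 12 (parent 15)
      12–15: parent, skip
      visit 2 (parent 12)
        visit 13 (parent 2)
          13–2: parent, skip
          visit 1 (parent 13)
            1–13: parent, skip
        2–12: parent, skip
    visit 14 (parent 15)
      14–15: parent, skip
    15–9: parent, skip
No non-parent visited neighbor found — the graph is a forest.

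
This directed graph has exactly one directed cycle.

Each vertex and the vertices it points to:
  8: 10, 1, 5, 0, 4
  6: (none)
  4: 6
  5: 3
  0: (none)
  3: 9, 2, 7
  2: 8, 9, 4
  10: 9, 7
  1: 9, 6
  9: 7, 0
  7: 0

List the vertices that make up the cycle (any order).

2, 3, 5, 8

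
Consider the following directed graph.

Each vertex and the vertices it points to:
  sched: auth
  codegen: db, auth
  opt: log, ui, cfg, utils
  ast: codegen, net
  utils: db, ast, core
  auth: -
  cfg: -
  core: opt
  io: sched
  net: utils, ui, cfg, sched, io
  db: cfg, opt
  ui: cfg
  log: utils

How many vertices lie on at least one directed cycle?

8

A vertex is on a directed cycle iff it belongs to a strongly connected component of size ≥ 2 (or has a self-loop).
The vertices on cycles are {db, ast, log, net, opt, core, utils, codegen} — 8 in total.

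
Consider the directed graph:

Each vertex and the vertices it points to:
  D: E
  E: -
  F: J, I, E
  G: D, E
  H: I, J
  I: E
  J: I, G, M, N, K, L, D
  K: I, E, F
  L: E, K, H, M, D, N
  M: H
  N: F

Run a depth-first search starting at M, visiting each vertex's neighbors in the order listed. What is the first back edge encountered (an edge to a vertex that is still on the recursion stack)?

J→M

DFS from M (visiting each vertex's neighbors in the order listed); mark gray on enter, black on exit:
M gray
  H gray
    I gray
      E gray
      E black
    I black
    J gray
      J→I: I black — skip
      G gray
        D gray
          D→E: E black — skip
        D black
        G→E: E black — skip
      G black
      J→M: M is gray → back edge
First back edge: J → M.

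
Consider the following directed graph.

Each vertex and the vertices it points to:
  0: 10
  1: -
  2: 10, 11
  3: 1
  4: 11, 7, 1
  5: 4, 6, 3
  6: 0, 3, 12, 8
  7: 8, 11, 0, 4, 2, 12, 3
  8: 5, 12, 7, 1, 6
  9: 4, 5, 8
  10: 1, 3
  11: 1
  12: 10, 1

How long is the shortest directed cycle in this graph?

For each vertex v, BFS finds the shortest path from v back to v.
The shortest such closed walk is 8 → 6 → 8, length 2.

2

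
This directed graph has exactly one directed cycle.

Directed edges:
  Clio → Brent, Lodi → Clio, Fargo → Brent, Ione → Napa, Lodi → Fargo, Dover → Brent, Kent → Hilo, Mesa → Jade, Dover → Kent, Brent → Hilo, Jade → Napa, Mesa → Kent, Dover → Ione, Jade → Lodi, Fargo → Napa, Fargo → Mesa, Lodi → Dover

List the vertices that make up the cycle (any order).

Jade, Lodi, Mesa, Fargo

DFS with gray/black marking from Lodi:
Lodi gray
  Fargo gray
    Brent gray
      Hilo gray
      Hilo black
    Brent black
    Mesa gray
      Jade gray
        Napa gray
        Napa black
        Jade→Lodi: Lodi is gray → back edge
Back edge closes the cycle Lodi → Fargo → Mesa → Jade → Lodi; its vertices are {Jade, Lodi, Mesa, Fargo}.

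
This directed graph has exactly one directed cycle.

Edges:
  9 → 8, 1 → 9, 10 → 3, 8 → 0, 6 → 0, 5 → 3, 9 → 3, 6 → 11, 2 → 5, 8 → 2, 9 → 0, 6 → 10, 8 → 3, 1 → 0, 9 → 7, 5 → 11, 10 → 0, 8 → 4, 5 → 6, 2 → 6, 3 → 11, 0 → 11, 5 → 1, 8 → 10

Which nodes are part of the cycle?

DFS with gray/black marking from 8:
8 gray
  2 gray
    6 gray
      11 gray
      11 black
      0 gray
        0→11: 11 black — skip
      0 black
      10 gray
        3 gray
          3→11: 11 black — skip
        3 black
        10→0: 0 black — skip
      10 black
    6 black
    5 gray
      1 gray
        9 gray
          7 gray
          7 black
          9→3: 3 black — skip
          9→0: 0 black — skip
          9→8: 8 is gray → back edge
Back edge closes the cycle 8 → 2 → 5 → 1 → 9 → 8; its vertices are {1, 2, 5, 8, 9}.

1, 2, 5, 8, 9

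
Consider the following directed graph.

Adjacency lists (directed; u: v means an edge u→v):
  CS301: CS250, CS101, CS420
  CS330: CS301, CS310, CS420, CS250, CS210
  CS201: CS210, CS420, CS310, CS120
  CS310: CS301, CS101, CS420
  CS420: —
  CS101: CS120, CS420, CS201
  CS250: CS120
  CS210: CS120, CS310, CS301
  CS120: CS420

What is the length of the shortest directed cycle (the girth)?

For each vertex v, BFS finds the shortest path from v back to v.
The shortest such closed walk is CS101 → CS201 → CS310 → CS101, length 3.

3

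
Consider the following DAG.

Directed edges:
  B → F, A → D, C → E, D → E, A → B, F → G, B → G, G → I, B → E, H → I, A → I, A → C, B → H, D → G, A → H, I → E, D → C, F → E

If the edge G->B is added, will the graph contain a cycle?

Yes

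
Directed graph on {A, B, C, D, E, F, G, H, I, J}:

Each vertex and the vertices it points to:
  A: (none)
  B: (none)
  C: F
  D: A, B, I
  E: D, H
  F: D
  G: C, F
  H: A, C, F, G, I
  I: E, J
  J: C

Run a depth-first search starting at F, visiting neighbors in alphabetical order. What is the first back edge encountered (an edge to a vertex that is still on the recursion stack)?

DFS from F (visiting neighbors in alphabetical order); mark gray on enter, black on exit:
F gray
  D gray
    A gray
    A black
    B gray
    B black
    I gray
      E gray
        E→D: D is gray → back edge
First back edge: E → D.

E→D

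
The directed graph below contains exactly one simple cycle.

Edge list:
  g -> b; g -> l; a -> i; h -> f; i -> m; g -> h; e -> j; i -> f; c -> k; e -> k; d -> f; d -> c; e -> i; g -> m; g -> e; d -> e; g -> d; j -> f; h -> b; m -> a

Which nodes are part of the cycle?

a, i, m

DFS with gray/black marking from m:
m gray
  a gray
    i gray
      f gray
      f black
      i→m: m is gray → back edge
Back edge closes the cycle m → a → i → m; its vertices are {a, i, m}.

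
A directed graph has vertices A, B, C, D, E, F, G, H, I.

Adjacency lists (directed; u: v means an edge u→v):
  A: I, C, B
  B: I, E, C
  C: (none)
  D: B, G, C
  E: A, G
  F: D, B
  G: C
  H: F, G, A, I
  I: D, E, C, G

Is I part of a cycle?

Yes

I is on a cycle iff I can reach itself via ≥1 edge.
I → D → B → I — yes.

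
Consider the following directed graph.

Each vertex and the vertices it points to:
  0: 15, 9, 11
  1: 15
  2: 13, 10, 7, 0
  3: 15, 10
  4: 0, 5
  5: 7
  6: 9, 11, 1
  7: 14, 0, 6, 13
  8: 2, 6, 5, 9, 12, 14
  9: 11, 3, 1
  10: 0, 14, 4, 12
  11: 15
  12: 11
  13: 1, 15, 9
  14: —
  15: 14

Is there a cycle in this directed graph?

Yes

DFS with white/gray/black marking, starting from 12:
12 gray
  11 gray
    15 gray
      14 gray
      14 black
    15 black
  11 black
12 black
0 gray
  0→15: 15 black — skip
  9 gray
    9→11: 11 black — skip
    3 gray
      3→15: 15 black — skip
      10 gray
        10→0: 0 is gray → back edge
Back edge found, so a cycle exists: 0 → 9 → 3 → 10 → 0.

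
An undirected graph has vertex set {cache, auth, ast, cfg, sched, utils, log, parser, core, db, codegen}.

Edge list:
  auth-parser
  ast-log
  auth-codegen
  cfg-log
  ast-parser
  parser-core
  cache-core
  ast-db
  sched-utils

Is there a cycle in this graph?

DFS, tracking each vertex's parent; an edge to a visited non-parent vertex closes a cycle.
Start from codegen:
visit codegen (parent –)
  visit auth (parent codegen)
    visit parser (parent auth)
      parser–auth: parent, skip
      visit core (parent parser)
        core–parser: parent, skip
        visit cache (parent core)
          cache–core: parent, skip
      visit ast (parent parser)
        ast–parser: parent, skip
        visit db (parent ast)
          db–ast: parent, skip
        visit log (parent ast)
          log–ast: parent, skip
          visit cfg (parent log)
            cfg–log: parent, skip
    auth–codegen: parent, skip
visit sched (parent –)
  visit utils (parent sched)
    utils–sched: parent, skip
No non-parent visited neighbor found — the graph is a forest.

No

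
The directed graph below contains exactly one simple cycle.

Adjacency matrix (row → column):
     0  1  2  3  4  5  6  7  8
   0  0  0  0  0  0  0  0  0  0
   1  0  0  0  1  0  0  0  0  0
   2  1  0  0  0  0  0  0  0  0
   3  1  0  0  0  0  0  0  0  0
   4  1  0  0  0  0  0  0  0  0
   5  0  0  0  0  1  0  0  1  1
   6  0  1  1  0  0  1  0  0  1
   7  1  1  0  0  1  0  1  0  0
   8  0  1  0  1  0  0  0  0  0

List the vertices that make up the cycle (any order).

5, 6, 7

DFS with gray/black marking from 6:
6 gray
  8 gray
    1 gray
      3 gray
        0 gray
        0 black
      3 black
    1 black
    8→3: 3 black — skip
  8 black
  2 gray
    2→0: 0 black — skip
  2 black
  6→1: 1 black — skip
  5 gray
    4 gray
      4→0: 0 black — skip
    4 black
    5→8: 8 black — skip
    7 gray
      7→6: 6 is gray → back edge
Back edge closes the cycle 6 → 5 → 7 → 6; its vertices are {5, 6, 7}.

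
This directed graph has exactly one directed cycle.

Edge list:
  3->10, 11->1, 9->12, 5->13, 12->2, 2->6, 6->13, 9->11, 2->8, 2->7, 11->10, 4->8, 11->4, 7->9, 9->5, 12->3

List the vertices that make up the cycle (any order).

DFS with gray/black marking from 9:
9 gray
  11 gray
    4 gray
      8 gray
      8 black
    4 black
    1 gray
    1 black
    10 gray
    10 black
  11 black
  5 gray
    13 gray
    13 black
  5 black
  12 gray
    3 gray
      3→10: 10 black — skip
    3 black
    2 gray
      6 gray
        6→13: 13 black — skip
      6 black
      7 gray
        7→9: 9 is gray → back edge
Back edge closes the cycle 9 → 12 → 2 → 7 → 9; its vertices are {2, 7, 9, 12}.

2, 7, 9, 12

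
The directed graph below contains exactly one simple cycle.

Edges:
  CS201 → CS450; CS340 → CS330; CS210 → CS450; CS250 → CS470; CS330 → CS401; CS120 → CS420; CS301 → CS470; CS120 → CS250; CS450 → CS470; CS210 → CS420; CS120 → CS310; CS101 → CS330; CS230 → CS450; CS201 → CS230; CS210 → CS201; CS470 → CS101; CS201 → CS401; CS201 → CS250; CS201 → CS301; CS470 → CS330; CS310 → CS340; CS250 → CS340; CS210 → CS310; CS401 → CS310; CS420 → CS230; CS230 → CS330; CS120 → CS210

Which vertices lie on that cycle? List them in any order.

DFS with gray/black marking from CS401:
CS401 gray
  CS310 gray
    CS340 gray
      CS330 gray
        CS330→CS401: CS401 is gray → back edge
Back edge closes the cycle CS401 → CS310 → CS340 → CS330 → CS401; its vertices are {CS310, CS330, CS340, CS401}.

CS310, CS330, CS340, CS401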